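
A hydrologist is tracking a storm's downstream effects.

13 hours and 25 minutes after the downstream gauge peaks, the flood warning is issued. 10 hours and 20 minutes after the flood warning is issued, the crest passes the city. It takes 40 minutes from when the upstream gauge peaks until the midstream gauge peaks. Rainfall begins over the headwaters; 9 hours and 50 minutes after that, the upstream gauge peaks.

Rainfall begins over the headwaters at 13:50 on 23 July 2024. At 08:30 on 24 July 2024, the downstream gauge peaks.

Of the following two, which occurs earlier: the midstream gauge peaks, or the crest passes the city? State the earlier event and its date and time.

Rainfall begins over the headwaters: 13:50 Jul 23, 2024.
The upstream gauge peaks: 13:50 Jul 23, 2024 + 9h50m = 23:40 Jul 23, 2024.
The midstream gauge peaks: 23:40 Jul 23, 2024 + 40m = 00:20 Jul 24, 2024.
The downstream gauge peaks: 08:30 Jul 24, 2024.
The flood warning is issued: 08:30 Jul 24, 2024 + 13h25m = 21:55 Jul 24, 2024.
The crest passes the city: 21:55 Jul 24, 2024 + 10h20m = 08:15 Jul 25, 2024.
Comparing: the midstream gauge peaks at 00:20 Jul 24, 2024 vs the crest passes the city at 08:15 Jul 25, 2024. Earlier: the midstream gauge peaks.

The midstream gauge peaks — 00:20 on 24 July 2024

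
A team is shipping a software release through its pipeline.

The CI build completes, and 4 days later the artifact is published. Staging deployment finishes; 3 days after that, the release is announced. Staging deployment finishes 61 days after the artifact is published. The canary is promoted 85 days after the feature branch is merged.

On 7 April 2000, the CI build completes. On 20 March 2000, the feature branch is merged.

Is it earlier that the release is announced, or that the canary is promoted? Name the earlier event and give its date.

The CI build completes: Apr 7, 2000.
The artifact is published: Apr 7, 2000 + 4 days = Apr 11, 2000.
Staging deployment finishes: Apr 11, 2000 + 61 days = Jun 11, 2000.
The release is announced: Jun 11, 2000 + 3 days = Jun 14, 2000.
The feature branch is merged: Mar 20, 2000.
The canary is promoted: Mar 20, 2000 + 85 days = Jun 13, 2000.
Comparing: the release is announced on Jun 14, 2000 vs the canary is promoted on Jun 13, 2000. Earlier: the canary is promoted.

The canary is promoted — 13 June 2000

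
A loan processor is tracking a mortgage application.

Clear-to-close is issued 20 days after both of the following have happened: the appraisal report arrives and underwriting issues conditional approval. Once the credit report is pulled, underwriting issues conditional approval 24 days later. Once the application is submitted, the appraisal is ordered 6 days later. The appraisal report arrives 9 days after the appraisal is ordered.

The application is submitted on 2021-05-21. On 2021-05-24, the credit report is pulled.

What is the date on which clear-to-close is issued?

The application is submitted: May 21, 2021.
The appraisal is ordered: May 21, 2021 + 6 days = May 27, 2021.
The appraisal report arrives: May 27, 2021 + 9 days = Jun 5, 2021.
The credit report is pulled: May 24, 2021.
Underwriting issues conditional approval: May 24, 2021 + 24 days = Jun 17, 2021.
Both prerequisites met — the appraisal report arrives (Jun 5, 2021), underwriting issues conditional approval (Jun 17, 2021); the later is Jun 17, 2021.
Clear-to-close is issued: Jun 17, 2021 + 20 days = Jul 7, 2021.

2021-07-07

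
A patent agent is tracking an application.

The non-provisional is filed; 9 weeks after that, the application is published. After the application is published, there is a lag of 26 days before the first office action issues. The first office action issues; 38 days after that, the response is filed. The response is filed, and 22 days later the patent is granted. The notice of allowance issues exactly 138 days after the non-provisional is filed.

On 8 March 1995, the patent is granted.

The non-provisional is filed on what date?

The patent is granted: Mar 8, 1995.
The response is filed: Mar 8, 1995 − 22 days = Feb 14, 1995.
The first office action issues: Feb 14, 1995 − 38 days = Jan 7, 1995.
The application is published: Jan 7, 1995 − 26 days = Dec 12, 1994.
The non-provisional is filed: Dec 12, 1994 − 9 weeks = Oct 10, 1994.

10 October 1994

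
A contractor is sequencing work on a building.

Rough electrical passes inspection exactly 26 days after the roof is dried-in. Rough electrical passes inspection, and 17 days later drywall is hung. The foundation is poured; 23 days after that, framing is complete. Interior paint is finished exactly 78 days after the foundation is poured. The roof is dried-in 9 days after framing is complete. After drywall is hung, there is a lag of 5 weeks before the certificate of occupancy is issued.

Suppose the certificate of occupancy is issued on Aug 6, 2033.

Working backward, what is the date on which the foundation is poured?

The certificate of occupancy is issued: Aug 6, 2033.
Drywall is hung: Aug 6, 2033 − 5 weeks = Jul 2, 2033.
Rough electrical passes inspection: Jul 2, 2033 − 17 days = Jun 15, 2033.
The roof is dried-in: Jun 15, 2033 − 26 days = May 20, 2033.
Framing is complete: May 20, 2033 − 9 days = May 11, 2033.
The foundation is poured: May 11, 2033 − 23 days = Apr 18, 2033.

Apr 18, 2033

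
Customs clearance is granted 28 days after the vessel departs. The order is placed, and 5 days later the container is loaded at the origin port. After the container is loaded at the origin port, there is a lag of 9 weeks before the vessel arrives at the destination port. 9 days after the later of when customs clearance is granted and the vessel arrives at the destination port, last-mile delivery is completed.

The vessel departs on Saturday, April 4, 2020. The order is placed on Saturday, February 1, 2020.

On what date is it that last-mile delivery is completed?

The vessel departs: Apr 4, 2020.
Customs clearance is granted: Apr 4, 2020 + 28 days = May 2, 2020.
The order is placed: Feb 1, 2020.
The container is loaded at the origin port: Feb 1, 2020 + 5 days = Feb 6, 2020.
The vessel arrives at the destination port: Feb 6, 2020 + 9 weeks = Apr 9, 2020.
Both prerequisites met — customs clearance is granted (May 2, 2020), the vessel arrives at the destination port (Apr 9, 2020); the later is May 2, 2020.
Last-mile delivery is completed: May 2, 2020 + 9 days = May 11, 2020.

Monday, May 11, 2020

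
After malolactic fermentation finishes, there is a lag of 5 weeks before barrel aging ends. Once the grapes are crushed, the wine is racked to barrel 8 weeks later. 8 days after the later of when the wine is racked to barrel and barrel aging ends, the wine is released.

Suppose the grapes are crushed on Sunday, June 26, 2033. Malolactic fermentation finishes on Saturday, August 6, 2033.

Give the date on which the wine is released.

Sunday, September 18, 2033

The grapes are crushed: Jun 26, 2033.
The wine is racked to barrel: Jun 26, 2033 + 8 weeks = Aug 21, 2033.
Malolactic fermentation finishes: Aug 6, 2033.
Barrel aging ends: Aug 6, 2033 + 5 weeks = Sep 10, 2033.
Both prerequisites met — the wine is racked to barrel (Aug 21, 2033), barrel aging ends (Sep 10, 2033); the later is Sep 10, 2033.
The wine is released: Sep 10, 2033 + 8 days = Sep 18, 2033.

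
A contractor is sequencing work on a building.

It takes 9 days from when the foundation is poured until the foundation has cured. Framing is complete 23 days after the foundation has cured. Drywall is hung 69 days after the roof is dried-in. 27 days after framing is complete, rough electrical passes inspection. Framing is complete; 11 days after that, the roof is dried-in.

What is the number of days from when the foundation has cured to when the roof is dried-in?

34 days

Causal path: the foundation has cured → framing is complete → the roof is dried-in.
Total delay along the path: 23 + 11 = 34 days.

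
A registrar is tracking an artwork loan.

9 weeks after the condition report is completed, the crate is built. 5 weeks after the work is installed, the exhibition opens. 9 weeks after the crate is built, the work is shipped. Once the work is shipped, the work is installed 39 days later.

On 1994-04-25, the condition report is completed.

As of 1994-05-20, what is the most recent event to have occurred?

The condition report is completed: Apr 25, 1994.
The crate is built: Apr 25, 1994 + 9 weeks = Jun 27, 1994.
The work is shipped: Jun 27, 1994 + 9 weeks = Aug 29, 1994.
The work is installed: Aug 29, 1994 + 39 days = Oct 7, 1994.
The exhibition opens: Oct 7, 1994 + 5 weeks = Nov 11, 1994.
May 20, 1994 falls between when the condition report is completed (Apr 25, 1994) and when the crate is built (Jun 27, 1994).

The condition report is completed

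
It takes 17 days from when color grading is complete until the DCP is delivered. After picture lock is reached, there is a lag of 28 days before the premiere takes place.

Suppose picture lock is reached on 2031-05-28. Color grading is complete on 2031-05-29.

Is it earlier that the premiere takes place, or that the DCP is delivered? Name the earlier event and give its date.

The DCP is delivered — 2031-06-15

Picture lock is reached: May 28, 2031.
The premiere takes place: May 28, 2031 + 28 days = Jun 25, 2031.
Color grading is complete: May 29, 2031.
The DCP is delivered: May 29, 2031 + 17 days = Jun 15, 2031.
Comparing: the premiere takes place on Jun 25, 2031 vs the DCP is delivered on Jun 15, 2031. Earlier: the DCP is delivered.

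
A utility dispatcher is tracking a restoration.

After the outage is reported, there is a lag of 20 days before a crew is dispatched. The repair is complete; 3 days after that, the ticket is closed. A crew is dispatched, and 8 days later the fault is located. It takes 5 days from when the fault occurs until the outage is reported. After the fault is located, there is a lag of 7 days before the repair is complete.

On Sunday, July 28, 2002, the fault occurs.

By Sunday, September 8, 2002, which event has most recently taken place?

The repair is complete

The fault occurs: Jul 28, 2002.
The outage is reported: Jul 28, 2002 + 5 days = Aug 2, 2002.
A crew is dispatched: Aug 2, 2002 + 20 days = Aug 22, 2002.
The fault is located: Aug 22, 2002 + 8 days = Aug 30, 2002.
The repair is complete: Aug 30, 2002 + 7 days = Sep 6, 2002.
The ticket is closed: Sep 6, 2002 + 3 days = Sep 9, 2002.
Sep 8, 2002 falls between when the repair is complete (Sep 6, 2002) and when the ticket is closed (Sep 9, 2002).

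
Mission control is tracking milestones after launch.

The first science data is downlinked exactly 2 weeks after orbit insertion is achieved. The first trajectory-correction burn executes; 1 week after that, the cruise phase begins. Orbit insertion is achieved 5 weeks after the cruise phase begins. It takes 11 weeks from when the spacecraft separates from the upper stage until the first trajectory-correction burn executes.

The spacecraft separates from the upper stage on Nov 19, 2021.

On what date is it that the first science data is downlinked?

Apr 1, 2022

The spacecraft separates from the upper stage: Nov 19, 2021.
The first trajectory-correction burn executes: Nov 19, 2021 + 11 weeks = Feb 4, 2022.
The cruise phase begins: Feb 4, 2022 + 1 week = Feb 11, 2022.
Orbit insertion is achieved: Feb 11, 2022 + 5 weeks = Mar 18, 2022.
The first science data is downlinked: Mar 18, 2022 + 2 weeks = Apr 1, 2022.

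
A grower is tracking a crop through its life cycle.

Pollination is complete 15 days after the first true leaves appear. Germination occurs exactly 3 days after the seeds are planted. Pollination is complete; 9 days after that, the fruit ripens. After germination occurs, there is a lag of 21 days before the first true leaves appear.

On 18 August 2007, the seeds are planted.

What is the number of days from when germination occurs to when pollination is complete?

36 days

Causal path: germination occurs → the first true leaves appear → pollination is complete.
Total delay along the path: 21 + 15 = 36 days.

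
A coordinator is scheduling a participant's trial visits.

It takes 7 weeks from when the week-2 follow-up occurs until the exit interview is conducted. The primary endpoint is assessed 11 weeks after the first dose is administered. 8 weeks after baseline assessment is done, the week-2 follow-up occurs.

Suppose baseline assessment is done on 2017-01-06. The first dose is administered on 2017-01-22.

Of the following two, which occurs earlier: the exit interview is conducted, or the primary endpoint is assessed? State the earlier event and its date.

Baseline assessment is done: Jan 6, 2017.
The week-2 follow-up occurs: Jan 6, 2017 + 8 weeks = Mar 3, 2017.
The exit interview is conducted: Mar 3, 2017 + 7 weeks = Apr 21, 2017.
The first dose is administered: Jan 22, 2017.
The primary endpoint is assessed: Jan 22, 2017 + 11 weeks = Apr 9, 2017.
Comparing: the exit interview is conducted on Apr 21, 2017 vs the primary endpoint is assessed on Apr 9, 2017. Earlier: the primary endpoint is assessed.

The primary endpoint is assessed — 2017-04-09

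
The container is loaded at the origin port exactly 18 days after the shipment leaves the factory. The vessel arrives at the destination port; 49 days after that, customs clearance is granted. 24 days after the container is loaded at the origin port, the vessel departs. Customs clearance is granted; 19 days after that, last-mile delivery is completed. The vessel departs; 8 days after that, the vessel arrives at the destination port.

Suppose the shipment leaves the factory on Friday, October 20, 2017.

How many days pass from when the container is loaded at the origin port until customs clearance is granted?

Causal path: the container is loaded at the origin port → the vessel departs → the vessel arrives at the destination port → customs clearance is granted.
Total delay along the path: 24 + 8 + 49 = 81 days.

81 days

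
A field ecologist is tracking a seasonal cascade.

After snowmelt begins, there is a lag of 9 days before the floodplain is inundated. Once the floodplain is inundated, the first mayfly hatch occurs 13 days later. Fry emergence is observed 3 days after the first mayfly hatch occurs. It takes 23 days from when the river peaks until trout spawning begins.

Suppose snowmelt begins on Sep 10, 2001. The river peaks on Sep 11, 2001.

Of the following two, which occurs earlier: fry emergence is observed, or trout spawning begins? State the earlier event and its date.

Trout spawning begins — Oct 4, 2001

Snowmelt begins: Sep 10, 2001.
The floodplain is inundated: Sep 10, 2001 + 9 days = Sep 19, 2001.
The first mayfly hatch occurs: Sep 19, 2001 + 13 days = Oct 2, 2001.
Fry emergence is observed: Oct 2, 2001 + 3 days = Oct 5, 2001.
The river peaks: Sep 11, 2001.
Trout spawning begins: Sep 11, 2001 + 23 days = Oct 4, 2001.
Comparing: fry emergence is observed on Oct 5, 2001 vs trout spawning begins on Oct 4, 2001. Earlier: trout spawning begins.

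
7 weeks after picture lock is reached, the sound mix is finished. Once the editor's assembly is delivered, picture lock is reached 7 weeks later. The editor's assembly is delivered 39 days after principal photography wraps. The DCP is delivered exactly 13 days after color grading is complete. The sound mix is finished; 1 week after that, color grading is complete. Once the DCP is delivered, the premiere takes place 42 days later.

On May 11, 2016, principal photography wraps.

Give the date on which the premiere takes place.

Principal photography wraps: May 11, 2016.
The editor's assembly is delivered: May 11, 2016 + 39 days = Jun 19, 2016.
Picture lock is reached: Jun 19, 2016 + 7 weeks = Aug 7, 2016.
The sound mix is finished: Aug 7, 2016 + 7 weeks = Sep 25, 2016.
Color grading is complete: Sep 25, 2016 + 1 week = Oct 2, 2016.
The DCP is delivered: Oct 2, 2016 + 13 days = Oct 15, 2016.
The premiere takes place: Oct 15, 2016 + 42 days = Nov 26, 2016.

Nov 26, 2016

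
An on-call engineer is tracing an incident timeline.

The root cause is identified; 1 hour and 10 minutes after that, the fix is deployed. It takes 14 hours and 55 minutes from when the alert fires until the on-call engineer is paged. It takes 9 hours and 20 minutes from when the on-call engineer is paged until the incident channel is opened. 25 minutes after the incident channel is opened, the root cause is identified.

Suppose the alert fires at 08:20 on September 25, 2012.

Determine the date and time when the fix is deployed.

The alert fires: 08:20 Sep 25, 2012.
The on-call engineer is paged: 08:20 Sep 25, 2012 + 14h55m = 23:15 Sep 25, 2012.
The incident channel is opened: 23:15 Sep 25, 2012 + 9h20m = 08:35 Sep 26, 2012.
The root cause is identified: 08:35 Sep 26, 2012 + 25m = 09:00 Sep 26, 2012.
The fix is deployed: 09:00 Sep 26, 2012 + 1h10m = 10:10 Sep 26, 2012.

10:10 on September 26, 2012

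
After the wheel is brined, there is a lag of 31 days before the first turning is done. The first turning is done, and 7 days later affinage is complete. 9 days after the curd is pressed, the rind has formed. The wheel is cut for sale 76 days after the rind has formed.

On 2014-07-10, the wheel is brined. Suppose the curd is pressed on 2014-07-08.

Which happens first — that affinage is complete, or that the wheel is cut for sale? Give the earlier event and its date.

The wheel is brined: Jul 10, 2014.
The first turning is done: Jul 10, 2014 + 31 days = Aug 10, 2014.
Affinage is complete: Aug 10, 2014 + 7 days = Aug 17, 2014.
The curd is pressed: Jul 8, 2014.
The rind has formed: Jul 8, 2014 + 9 days = Jul 17, 2014.
The wheel is cut for sale: Jul 17, 2014 + 76 days = Oct 1, 2014.
Comparing: affinage is complete on Aug 17, 2014 vs the wheel is cut for sale on Oct 1, 2014. Earlier: affinage is complete.

Affinage is complete — 2014-08-17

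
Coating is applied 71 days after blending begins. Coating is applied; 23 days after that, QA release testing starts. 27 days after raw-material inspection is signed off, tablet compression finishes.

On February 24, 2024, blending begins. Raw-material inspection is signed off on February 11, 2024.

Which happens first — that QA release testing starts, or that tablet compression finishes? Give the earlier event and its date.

Blending begins: Feb 24, 2024.
Coating is applied: Feb 24, 2024 + 71 days = May 5, 2024.
QA release testing starts: May 5, 2024 + 23 days = May 28, 2024.
Raw-material inspection is signed off: Feb 11, 2024.
Tablet compression finishes: Feb 11, 2024 + 27 days = Mar 9, 2024.
Comparing: QA release testing starts on May 28, 2024 vs tablet compression finishes on Mar 9, 2024. Earlier: tablet compression finishes.

Tablet compression finishes — March 9, 2024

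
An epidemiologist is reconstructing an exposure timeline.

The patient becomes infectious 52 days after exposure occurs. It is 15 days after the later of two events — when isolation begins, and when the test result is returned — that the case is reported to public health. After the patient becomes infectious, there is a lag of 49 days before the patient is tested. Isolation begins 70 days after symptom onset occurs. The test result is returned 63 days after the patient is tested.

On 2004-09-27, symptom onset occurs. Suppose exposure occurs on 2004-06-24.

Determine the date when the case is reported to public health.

Symptom onset occurs: Sep 27, 2004.
Isolation begins: Sep 27, 2004 + 70 days = Dec 6, 2004.
Exposure occurs: Jun 24, 2004.
The patient becomes infectious: Jun 24, 2004 + 52 days = Aug 15, 2004.
The patient is tested: Aug 15, 2004 + 49 days = Oct 3, 2004.
The test result is returned: Oct 3, 2004 + 63 days = Dec 5, 2004.
Both prerequisites met — isolation begins (Dec 6, 2004), the test result is returned (Dec 5, 2004); the later is Dec 6, 2004.
The case is reported to public health: Dec 6, 2004 + 15 days = Dec 21, 2004.

2004-12-21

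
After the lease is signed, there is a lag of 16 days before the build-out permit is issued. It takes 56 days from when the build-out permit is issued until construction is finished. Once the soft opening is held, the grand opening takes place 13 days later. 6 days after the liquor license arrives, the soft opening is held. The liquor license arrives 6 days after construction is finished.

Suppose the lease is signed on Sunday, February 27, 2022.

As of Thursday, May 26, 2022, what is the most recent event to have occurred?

The soft opening is held

The lease is signed: Feb 27, 2022.
The build-out permit is issued: Feb 27, 2022 + 16 days = Mar 15, 2022.
Construction is finished: Mar 15, 2022 + 56 days = May 10, 2022.
The liquor license arrives: May 10, 2022 + 6 days = May 16, 2022.
The soft opening is held: May 16, 2022 + 6 days = May 22, 2022.
The grand opening takes place: May 22, 2022 + 13 days = Jun 4, 2022.
May 26, 2022 falls between when the soft opening is held (May 22, 2022) and when the grand opening takes place (Jun 4, 2022).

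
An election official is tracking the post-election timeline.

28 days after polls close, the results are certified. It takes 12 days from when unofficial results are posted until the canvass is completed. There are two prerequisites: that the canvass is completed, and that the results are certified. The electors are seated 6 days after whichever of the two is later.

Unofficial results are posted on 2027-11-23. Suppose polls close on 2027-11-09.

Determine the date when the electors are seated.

2027-12-13

Unofficial results are posted: Nov 23, 2027.
The canvass is completed: Nov 23, 2027 + 12 days = Dec 5, 2027.
Polls close: Nov 9, 2027.
The results are certified: Nov 9, 2027 + 28 days = Dec 7, 2027.
Both prerequisites met — the canvass is completed (Dec 5, 2027), the results are certified (Dec 7, 2027); the later is Dec 7, 2027.
The electors are seated: Dec 7, 2027 + 6 days = Dec 13, 2027.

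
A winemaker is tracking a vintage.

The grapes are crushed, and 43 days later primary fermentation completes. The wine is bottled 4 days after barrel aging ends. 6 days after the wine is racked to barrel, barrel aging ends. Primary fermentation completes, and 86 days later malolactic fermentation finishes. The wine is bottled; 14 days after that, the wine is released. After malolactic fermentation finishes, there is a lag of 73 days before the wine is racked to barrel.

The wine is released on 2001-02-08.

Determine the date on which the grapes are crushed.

2000-06-27

The wine is released: Feb 8, 2001.
The wine is bottled: Feb 8, 2001 − 14 days = Jan 25, 2001.
Barrel aging ends: Jan 25, 2001 − 4 days = Jan 21, 2001.
The wine is racked to barrel: Jan 21, 2001 − 6 days = Jan 15, 2001.
Malolactic fermentation finishes: Jan 15, 2001 − 73 days = Nov 3, 2000.
Primary fermentation completes: Nov 3, 2000 − 86 days = Aug 9, 2000.
The grapes are crushed: Aug 9, 2000 − 43 days = Jun 27, 2000.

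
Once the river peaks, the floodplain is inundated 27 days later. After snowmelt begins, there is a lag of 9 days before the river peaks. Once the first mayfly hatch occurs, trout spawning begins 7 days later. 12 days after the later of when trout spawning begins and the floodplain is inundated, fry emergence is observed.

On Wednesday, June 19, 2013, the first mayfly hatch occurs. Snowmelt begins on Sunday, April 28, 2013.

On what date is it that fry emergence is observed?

Monday, July 8, 2013

The first mayfly hatch occurs: Jun 19, 2013.
Trout spawning begins: Jun 19, 2013 + 7 days = Jun 26, 2013.
Snowmelt begins: Apr 28, 2013.
The river peaks: Apr 28, 2013 + 9 days = May 7, 2013.
The floodplain is inundated: May 7, 2013 + 27 days = Jun 3, 2013.
Both prerequisites met — trout spawning begins (Jun 26, 2013), the floodplain is inundated (Jun 3, 2013); the later is Jun 26, 2013.
Fry emergence is observed: Jun 26, 2013 + 12 days = Jul 8, 2013.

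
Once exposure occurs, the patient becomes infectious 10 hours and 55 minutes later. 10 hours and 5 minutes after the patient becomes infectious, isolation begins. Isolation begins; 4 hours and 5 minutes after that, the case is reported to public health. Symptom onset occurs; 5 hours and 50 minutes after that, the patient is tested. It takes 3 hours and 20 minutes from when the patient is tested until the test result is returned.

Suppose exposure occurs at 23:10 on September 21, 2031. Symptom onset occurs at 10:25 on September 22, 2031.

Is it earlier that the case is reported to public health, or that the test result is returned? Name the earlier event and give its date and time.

The test result is returned — 19:35 on September 22, 2031

Exposure occurs: 23:10 Sep 21, 2031.
The patient becomes infectious: 23:10 Sep 21, 2031 + 10h55m = 10:05 Sep 22, 2031.
Isolation begins: 10:05 Sep 22, 2031 + 10h05m = 20:10 Sep 22, 2031.
The case is reported to public health: 20:10 Sep 22, 2031 + 4h05m = 00:15 Sep 23, 2031.
Symptom onset occurs: 10:25 Sep 22, 2031.
The patient is tested: 10:25 Sep 22, 2031 + 5h50m = 16:15 Sep 22, 2031.
The test result is returned: 16:15 Sep 22, 2031 + 3h20m = 19:35 Sep 22, 2031.
Comparing: the case is reported to public health at 00:15 Sep 23, 2031 vs the test result is returned at 19:35 Sep 22, 2031. Earlier: the test result is returned.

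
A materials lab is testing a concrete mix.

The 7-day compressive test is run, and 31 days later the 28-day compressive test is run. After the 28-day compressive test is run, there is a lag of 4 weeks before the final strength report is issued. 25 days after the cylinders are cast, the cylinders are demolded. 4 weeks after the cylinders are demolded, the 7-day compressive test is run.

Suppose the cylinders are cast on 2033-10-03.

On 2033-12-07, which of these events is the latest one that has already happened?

The cylinders are cast: Oct 3, 2033.
The cylinders are demolded: Oct 3, 2033 + 25 days = Oct 28, 2033.
The 7-day compressive test is run: Oct 28, 2033 + 4 weeks = Nov 25, 2033.
The 28-day compressive test is run: Nov 25, 2033 + 31 days = Dec 26, 2033.
The final strength report is issued: Dec 26, 2033 + 4 weeks = Jan 23, 2034.
Dec 7, 2033 falls between when the 7-day compressive test is run (Nov 25, 2033) and when the 28-day compressive test is run (Dec 26, 2033).

The 7-day compressive test is run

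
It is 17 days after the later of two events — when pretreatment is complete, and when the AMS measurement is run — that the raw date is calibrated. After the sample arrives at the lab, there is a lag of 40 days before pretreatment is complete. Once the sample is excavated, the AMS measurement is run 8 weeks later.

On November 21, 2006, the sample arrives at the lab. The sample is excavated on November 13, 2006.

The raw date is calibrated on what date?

January 25, 2007

The sample arrives at the lab: Nov 21, 2006.
Pretreatment is complete: Nov 21, 2006 + 40 days = Dec 31, 2006.
The sample is excavated: Nov 13, 2006.
The AMS measurement is run: Nov 13, 2006 + 8 weeks = Jan 8, 2007.
Both prerequisites met — pretreatment is complete (Dec 31, 2006), the AMS measurement is run (Jan 8, 2007); the later is Jan 8, 2007.
The raw date is calibrated: Jan 8, 2007 + 17 days = Jan 25, 2007.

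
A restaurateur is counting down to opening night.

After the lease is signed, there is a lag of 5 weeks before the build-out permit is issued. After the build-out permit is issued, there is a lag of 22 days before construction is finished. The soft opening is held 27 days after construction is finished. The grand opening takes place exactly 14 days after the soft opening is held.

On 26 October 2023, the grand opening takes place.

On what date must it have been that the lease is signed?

The grand opening takes place: Oct 26, 2023.
The soft opening is held: Oct 26, 2023 − 14 days = Oct 12, 2023.
Construction is finished: Oct 12, 2023 − 27 days = Sep 15, 2023.
The build-out permit is issued: Sep 15, 2023 − 22 days = Aug 24, 2023.
The lease is signed: Aug 24, 2023 − 5 weeks = Jul 20, 2023.

20 July 2023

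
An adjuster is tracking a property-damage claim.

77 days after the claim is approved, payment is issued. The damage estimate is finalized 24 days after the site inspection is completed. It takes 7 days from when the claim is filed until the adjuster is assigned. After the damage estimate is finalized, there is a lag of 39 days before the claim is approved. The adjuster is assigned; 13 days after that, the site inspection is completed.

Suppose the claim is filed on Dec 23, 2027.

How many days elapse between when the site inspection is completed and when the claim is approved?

Causal path: the site inspection is completed → the damage estimate is finalized → the claim is approved.
Total delay along the path: 24 + 39 = 63 days.

63 days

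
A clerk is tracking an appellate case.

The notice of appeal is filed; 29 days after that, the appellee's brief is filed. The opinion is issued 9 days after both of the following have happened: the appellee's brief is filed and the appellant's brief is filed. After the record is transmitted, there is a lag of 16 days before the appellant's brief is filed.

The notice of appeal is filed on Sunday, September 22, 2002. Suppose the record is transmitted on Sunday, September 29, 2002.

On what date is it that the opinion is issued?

Wednesday, October 30, 2002

The notice of appeal is filed: Sep 22, 2002.
The appellee's brief is filed: Sep 22, 2002 + 29 days = Oct 21, 2002.
The record is transmitted: Sep 29, 2002.
The appellant's brief is filed: Sep 29, 2002 + 16 days = Oct 15, 2002.
Both prerequisites met — the appellee's brief is filed (Oct 21, 2002), the appellant's brief is filed (Oct 15, 2002); the later is Oct 21, 2002.
The opinion is issued: Oct 21, 2002 + 9 days = Oct 30, 2002.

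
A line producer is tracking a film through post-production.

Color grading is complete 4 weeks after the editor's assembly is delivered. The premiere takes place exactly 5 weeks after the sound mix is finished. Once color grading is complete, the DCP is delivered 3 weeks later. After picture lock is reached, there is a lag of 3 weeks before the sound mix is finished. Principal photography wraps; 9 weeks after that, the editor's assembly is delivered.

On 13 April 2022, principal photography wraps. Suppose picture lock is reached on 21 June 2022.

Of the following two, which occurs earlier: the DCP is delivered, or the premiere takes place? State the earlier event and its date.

Principal photography wraps: Apr 13, 2022.
The editor's assembly is delivered: Apr 13, 2022 + 9 weeks = Jun 15, 2022.
Color grading is complete: Jun 15, 2022 + 4 weeks = Jul 13, 2022.
The DCP is delivered: Jul 13, 2022 + 3 weeks = Aug 3, 2022.
Picture lock is reached: Jun 21, 2022.
The sound mix is finished: Jun 21, 2022 + 3 weeks = Jul 12, 2022.
The premiere takes place: Jul 12, 2022 + 5 weeks = Aug 16, 2022.
Comparing: the DCP is delivered on Aug 3, 2022 vs the premiere takes place on Aug 16, 2022. Earlier: the DCP is delivered.

The DCP is delivered — 3 August 2022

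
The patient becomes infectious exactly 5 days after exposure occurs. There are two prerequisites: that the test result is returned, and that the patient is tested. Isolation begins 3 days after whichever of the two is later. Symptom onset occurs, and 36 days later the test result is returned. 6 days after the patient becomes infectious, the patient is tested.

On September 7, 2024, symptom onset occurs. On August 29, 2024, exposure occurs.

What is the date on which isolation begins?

October 16, 2024

Symptom onset occurs: Sep 7, 2024.
The test result is returned: Sep 7, 2024 + 36 days = Oct 13, 2024.
Exposure occurs: Aug 29, 2024.
The patient becomes infectious: Aug 29, 2024 + 5 days = Sep 3, 2024.
The patient is tested: Sep 3, 2024 + 6 days = Sep 9, 2024.
Both prerequisites met — the test result is returned (Oct 13, 2024), the patient is tested (Sep 9, 2024); the later is Oct 13, 2024.
Isolation begins: Oct 13, 2024 + 3 days = Oct 16, 2024.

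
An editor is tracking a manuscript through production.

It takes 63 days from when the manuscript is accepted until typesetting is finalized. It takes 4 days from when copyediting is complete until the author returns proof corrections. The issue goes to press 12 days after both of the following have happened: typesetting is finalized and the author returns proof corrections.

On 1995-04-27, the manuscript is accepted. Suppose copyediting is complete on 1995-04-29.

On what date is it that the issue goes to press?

1995-07-11

The manuscript is accepted: Apr 27, 1995.
Typesetting is finalized: Apr 27, 1995 + 63 days = Jun 29, 1995.
Copyediting is complete: Apr 29, 1995.
The author returns proof corrections: Apr 29, 1995 + 4 days = May 3, 1995.
Both prerequisites met — typesetting is finalized (Jun 29, 1995), the author returns proof corrections (May 3, 1995); the later is Jun 29, 1995.
The issue goes to press: Jun 29, 1995 + 12 days = Jul 11, 1995.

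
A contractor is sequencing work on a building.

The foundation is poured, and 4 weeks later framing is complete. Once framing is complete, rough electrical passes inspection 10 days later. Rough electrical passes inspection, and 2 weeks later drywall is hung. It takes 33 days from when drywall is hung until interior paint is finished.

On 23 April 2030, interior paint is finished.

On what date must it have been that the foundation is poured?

Interior paint is finished: Apr 23, 2030.
Drywall is hung: Apr 23, 2030 − 33 days = Mar 21, 2030.
Rough electrical passes inspection: Mar 21, 2030 − 2 weeks = Mar 7, 2030.
Framing is complete: Mar 7, 2030 − 10 days = Feb 25, 2030.
The foundation is poured: Feb 25, 2030 − 4 weeks = Jan 28, 2030.

28 January 2030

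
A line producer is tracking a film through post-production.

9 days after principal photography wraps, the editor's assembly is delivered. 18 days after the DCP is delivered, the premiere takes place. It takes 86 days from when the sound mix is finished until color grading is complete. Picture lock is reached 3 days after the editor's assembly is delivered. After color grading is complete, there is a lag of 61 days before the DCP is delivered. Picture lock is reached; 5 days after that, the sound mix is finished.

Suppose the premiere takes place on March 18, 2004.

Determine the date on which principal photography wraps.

September 18, 2003

The premiere takes place: Mar 18, 2004.
The DCP is delivered: Mar 18, 2004 − 18 days = Feb 29, 2004.
Color grading is complete: Feb 29, 2004 − 61 days = Dec 30, 2003.
The sound mix is finished: Dec 30, 2003 − 86 days = Oct 5, 2003.
Picture lock is reached: Oct 5, 2003 − 5 days = Sep 30, 2003.
The editor's assembly is delivered: Sep 30, 2003 − 3 days = Sep 27, 2003.
Principal photography wraps: Sep 27, 2003 − 9 days = Sep 18, 2003.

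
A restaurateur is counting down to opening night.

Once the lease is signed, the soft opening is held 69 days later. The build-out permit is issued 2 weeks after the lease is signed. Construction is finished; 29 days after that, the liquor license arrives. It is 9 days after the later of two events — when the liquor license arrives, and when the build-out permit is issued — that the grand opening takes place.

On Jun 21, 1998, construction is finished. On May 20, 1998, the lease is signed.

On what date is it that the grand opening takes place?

Construction is finished: Jun 21, 1998.
The liquor license arrives: Jun 21, 1998 + 29 days = Jul 20, 1998.
The lease is signed: May 20, 1998.
The build-out permit is issued: May 20, 1998 + 2 weeks = Jun 3, 1998.
Both prerequisites met — the liquor license arrives (Jul 20, 1998), the build-out permit is issued (Jun 3, 1998); the later is Jul 20, 1998.
The grand opening takes place: Jul 20, 1998 + 9 days = Jul 29, 1998.

Jul 29, 1998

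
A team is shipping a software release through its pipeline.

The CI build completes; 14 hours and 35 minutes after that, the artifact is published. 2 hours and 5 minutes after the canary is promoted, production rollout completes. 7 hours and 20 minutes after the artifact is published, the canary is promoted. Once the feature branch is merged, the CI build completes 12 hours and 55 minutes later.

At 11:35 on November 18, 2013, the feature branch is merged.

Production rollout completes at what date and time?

00:30 on November 20, 2013

The feature branch is merged: 11:35 Nov 18, 2013.
The CI build completes: 11:35 Nov 18, 2013 + 12h55m = 00:30 Nov 19, 2013.
The artifact is published: 00:30 Nov 19, 2013 + 14h35m = 15:05 Nov 19, 2013.
The canary is promoted: 15:05 Nov 19, 2013 + 7h20m = 22:25 Nov 19, 2013.
Production rollout completes: 22:25 Nov 19, 2013 + 2h05m = 00:30 Nov 20, 2013.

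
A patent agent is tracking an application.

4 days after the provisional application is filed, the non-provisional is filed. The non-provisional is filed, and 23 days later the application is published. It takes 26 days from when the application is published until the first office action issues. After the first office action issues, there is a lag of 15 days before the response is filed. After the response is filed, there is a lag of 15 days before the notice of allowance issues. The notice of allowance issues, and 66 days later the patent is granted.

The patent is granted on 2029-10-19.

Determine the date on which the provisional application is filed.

The patent is granted: Oct 19, 2029.
The notice of allowance issues: Oct 19, 2029 − 66 days = Aug 14, 2029.
The response is filed: Aug 14, 2029 − 15 days = Jul 30, 2029.
The first office action issues: Jul 30, 2029 − 15 days = Jul 15, 2029.
The application is published: Jul 15, 2029 − 26 days = Jun 19, 2029.
The non-provisional is filed: Jun 19, 2029 − 23 days = May 27, 2029.
The provisional application is filed: May 27, 2029 − 4 days = May 23, 2029.

2029-05-23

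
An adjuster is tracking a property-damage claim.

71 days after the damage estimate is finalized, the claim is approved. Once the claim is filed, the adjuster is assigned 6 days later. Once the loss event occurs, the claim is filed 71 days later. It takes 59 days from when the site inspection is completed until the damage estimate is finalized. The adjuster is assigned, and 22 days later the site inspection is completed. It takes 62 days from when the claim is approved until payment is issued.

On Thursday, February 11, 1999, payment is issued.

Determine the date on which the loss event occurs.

Payment is issued: Feb 11, 1999.
The claim is approved: Feb 11, 1999 − 62 days = Dec 11, 1998.
The damage estimate is finalized: Dec 11, 1998 − 71 days = Oct 1, 1998.
The site inspection is completed: Oct 1, 1998 − 59 days = Aug 3, 1998.
The adjuster is assigned: Aug 3, 1998 − 22 days = Jul 12, 1998.
The claim is filed: Jul 12, 1998 − 6 days = Jul 6, 1998.
The loss event occurs: Jul 6, 1998 − 71 days = Apr 26, 1998.

Sunday, April 26, 1998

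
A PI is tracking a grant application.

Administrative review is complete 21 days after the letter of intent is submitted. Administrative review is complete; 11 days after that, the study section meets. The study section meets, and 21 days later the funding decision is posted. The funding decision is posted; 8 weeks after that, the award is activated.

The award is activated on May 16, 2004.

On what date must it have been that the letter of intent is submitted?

The award is activated: May 16, 2004.
The funding decision is posted: May 16, 2004 − 8 weeks = Mar 21, 2004.
The study section meets: Mar 21, 2004 − 21 days = Feb 29, 2004.
Administrative review is complete: Feb 29, 2004 − 11 days = Feb 18, 2004.
The letter of intent is submitted: Feb 18, 2004 − 21 days = Jan 28, 2004.

Jan 28, 2004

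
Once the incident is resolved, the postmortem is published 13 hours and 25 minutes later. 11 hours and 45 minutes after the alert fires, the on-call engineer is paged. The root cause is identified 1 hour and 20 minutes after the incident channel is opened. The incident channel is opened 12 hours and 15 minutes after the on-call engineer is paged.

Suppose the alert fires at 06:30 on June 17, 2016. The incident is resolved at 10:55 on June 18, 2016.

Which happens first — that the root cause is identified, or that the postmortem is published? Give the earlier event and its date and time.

The root cause is identified — 07:50 on June 18, 2016

The alert fires: 06:30 Jun 17, 2016.
The on-call engineer is paged: 06:30 Jun 17, 2016 + 11h45m = 18:15 Jun 17, 2016.
The incident channel is opened: 18:15 Jun 17, 2016 + 12h15m = 06:30 Jun 18, 2016.
The root cause is identified: 06:30 Jun 18, 2016 + 1h20m = 07:50 Jun 18, 2016.
The incident is resolved: 10:55 Jun 18, 2016.
The postmortem is published: 10:55 Jun 18, 2016 + 13h25m = 00:20 Jun 19, 2016.
Comparing: the root cause is identified at 07:50 Jun 18, 2016 vs the postmortem is published at 00:20 Jun 19, 2016. Earlier: the root cause is identified.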